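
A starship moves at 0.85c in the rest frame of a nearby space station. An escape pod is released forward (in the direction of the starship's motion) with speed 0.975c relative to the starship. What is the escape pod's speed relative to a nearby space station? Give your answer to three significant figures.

0.998c

Relativistic velocity addition: u = (u' + v)/(1 + u'v/c²), with u' = 0.975c and v = 0.85c.
Numerator: 0.975 + 0.85 = 1.825. Denominator: 1 + (0.975)(0.85) = 1.82875.
u = 1.825/1.82875 = 0.99795, so the speed is 0.998c.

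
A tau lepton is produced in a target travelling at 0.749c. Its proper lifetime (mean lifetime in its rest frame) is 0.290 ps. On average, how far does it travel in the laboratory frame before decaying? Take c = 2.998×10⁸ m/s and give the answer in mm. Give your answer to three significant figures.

With β = 0.749, γ = 1/√(1 − 0.749²) = 1/√0.438999 = 1.5093.
Lab-frame lifetime: Δt = γτ = 1.5093 × 0.290 ps = 0.4377 ps.
Distance: d = vΔt = 0.749 × 2.998×10⁸ m/s × 4.3770×10^-13 s = 9.83×10^-5 m = 0.0983 mm.

0.0983 mm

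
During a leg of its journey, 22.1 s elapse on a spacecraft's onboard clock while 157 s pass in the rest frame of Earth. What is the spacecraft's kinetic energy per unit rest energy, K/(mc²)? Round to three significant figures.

6.10

γ = Δt/Δτ = 157/22.1 = 7.10407.
K/(mc²) = γ − 1 = 7.10407 − 1 = 6.10.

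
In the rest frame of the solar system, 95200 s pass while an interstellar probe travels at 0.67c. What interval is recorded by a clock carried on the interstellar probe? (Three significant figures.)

With β = 0.67, γ = 1/√(1 − 0.67²) = 1/√0.5511 = 1.3471.
The interstellar probe's clock runs slow as seen from the solar system, so Δτ = Δt/γ = 95200/1.3471 = 70700 s.

70700 s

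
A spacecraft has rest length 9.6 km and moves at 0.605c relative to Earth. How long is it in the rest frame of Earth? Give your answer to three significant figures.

With β = 0.605, γ = 1/√(1 − 0.605²) = 1/√0.633975 = 1.2559.
Length contraction: L = L₀/γ = 9.6/1.2559 = 7.64 km.

7.64 km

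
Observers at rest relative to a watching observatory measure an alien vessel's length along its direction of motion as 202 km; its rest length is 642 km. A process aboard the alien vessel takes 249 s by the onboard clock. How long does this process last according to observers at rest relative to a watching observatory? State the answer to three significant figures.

From L = L₀/γ: γ = 642/202 = 3.17822.
The same γ dilates the second interval: 3.17822 × 249 s = 791 s.

791 s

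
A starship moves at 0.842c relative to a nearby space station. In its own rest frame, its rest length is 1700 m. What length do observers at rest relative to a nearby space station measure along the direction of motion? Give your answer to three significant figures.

γ = 1/√(1 − β²) = 1/√(1 − 0.708964) = 1/√0.291036 = 1/0.539478 = 1.8536.
Length contraction: L = L₀/γ = 1700/1.8536 = 917 m.

917 m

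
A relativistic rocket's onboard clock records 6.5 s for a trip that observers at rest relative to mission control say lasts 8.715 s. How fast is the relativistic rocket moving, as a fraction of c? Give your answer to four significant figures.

0.6661c

γ = Δt/Δτ = 8.715/6.5 = 1.3408.
β = √(1 − 1/γ²) = √(1 − 0.556253) = √0.443747 = 0.6661.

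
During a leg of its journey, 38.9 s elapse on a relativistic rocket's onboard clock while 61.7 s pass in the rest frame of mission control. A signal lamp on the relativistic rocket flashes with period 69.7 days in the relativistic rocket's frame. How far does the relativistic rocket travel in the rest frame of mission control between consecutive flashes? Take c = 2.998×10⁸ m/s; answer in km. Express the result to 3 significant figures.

2.22×10^12 km

The time-dilation ratio gives γ = 61.7/38.9 = 1.58612.
β = √(1 − 1/γ²) = 0.77621. Lab-frame period = γτ = 1.58612×69.7 days = 110.55 days. Distance = βc × γτ = 0.77621 × 2.998×10⁸ m/s × 9551520 s = 2.2227×10^15 m = 2.22×10^12 km.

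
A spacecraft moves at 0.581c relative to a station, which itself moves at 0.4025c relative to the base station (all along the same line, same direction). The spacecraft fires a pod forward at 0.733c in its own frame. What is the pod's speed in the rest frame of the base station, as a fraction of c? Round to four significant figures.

Apply u = (u'+v)/(1+u'v) twice. Pod in the station frame: (0.733+0.581)/(1+0.733·0.581) = 1.314/1.425873 = 0.92154c.
That velocity, transformed to the rest frame of the base station: (0.92154+0.4025)/(1+0.92154·0.4025) = 1.32404/1.37091985 = 0.9658c.

0.9658c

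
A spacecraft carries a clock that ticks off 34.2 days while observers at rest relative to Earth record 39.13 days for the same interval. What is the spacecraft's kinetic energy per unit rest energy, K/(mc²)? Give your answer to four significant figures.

From Δt = γΔτ: γ = 39.13/34.2 = 1.14415.
Since K = (γ−1)mc², K/(mc²) = 1.14415 − 1 = 0.1442.

0.1442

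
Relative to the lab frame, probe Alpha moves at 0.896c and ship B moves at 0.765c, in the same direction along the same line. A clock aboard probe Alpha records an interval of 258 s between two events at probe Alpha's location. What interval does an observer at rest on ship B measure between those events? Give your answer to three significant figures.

Speed of probe Alpha in ship B's frame: u = (v_A − v_B)/(1 − v_A v_B/c²) = (0.896 − 0.765)/(1 − 0.896×0.765) = 0.131/0.31456 = 0.41645; |u| = 0.41645c.
At |u| = 0.41645c, γ = (1 − 0.173431)^(−1/2) = 1.0999.
The clock on probe Alpha records proper time, so ship B measures Δt = γΔτ = 1.0999 × 258 = 284 s.

284 s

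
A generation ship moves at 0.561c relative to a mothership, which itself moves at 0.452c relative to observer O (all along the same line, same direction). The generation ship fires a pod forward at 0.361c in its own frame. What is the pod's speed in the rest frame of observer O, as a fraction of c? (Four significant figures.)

First combine the pod and generation ship (S''→S'): u₁ = (0.361 + 0.561)/(1 + 0.361×0.561) = 0.922/1.202521 = 0.76672.
Then combine with the mothership (S'→S): u = (0.76672 + 0.452)/(1 + 0.76672×0.452) = 1.21872/1.34655744 = 0.90506.

0.9051c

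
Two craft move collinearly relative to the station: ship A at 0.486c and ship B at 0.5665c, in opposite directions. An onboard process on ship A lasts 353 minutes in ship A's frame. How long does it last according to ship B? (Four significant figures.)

625.1 minutes

Speed of ship A in ship B's frame: u = (v_A + v_B)/(1 + v_A v_B/c²) = (0.486 + 0.5665)/(1 + 0.486×0.5665) = 1.0525/1.275319 = 0.82528; |u| = 0.82528c.
γ for this relative speed: γ = 1/√(1 − 0.681087) = 1.7708.
Ship A's interval is proper; time dilation gives Δt_B = γΔτ = 1.7708 × 353 minutes = 625.1 minutes.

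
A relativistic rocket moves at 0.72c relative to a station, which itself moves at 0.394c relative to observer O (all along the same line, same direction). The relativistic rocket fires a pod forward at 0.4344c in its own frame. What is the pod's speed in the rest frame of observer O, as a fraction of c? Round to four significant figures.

0.9457c

First combine the pod and relativistic rocket (S''→S'): u₁ = (0.4344 + 0.72)/(1 + 0.4344×0.72) = 1.1544/1.312768 = 0.87936.
Then combine with the station (S'→S): u = (0.87936 + 0.394)/(1 + 0.87936×0.394) = 1.27336/1.34646784 = 0.9457.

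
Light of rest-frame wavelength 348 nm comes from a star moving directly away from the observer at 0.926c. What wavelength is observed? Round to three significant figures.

Relativistic Doppler for wavelength: λ_obs = λ_src · √((1+β)/(1−β)).
With β = 0.926: factor = √(1.926/0.074) = 5.1017.
λ_obs = 348 × 5.1017 = 1780 nm.

1780 nm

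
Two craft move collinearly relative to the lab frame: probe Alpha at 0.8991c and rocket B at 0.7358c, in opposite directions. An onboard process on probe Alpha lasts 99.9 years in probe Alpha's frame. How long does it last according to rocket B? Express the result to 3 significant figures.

Transform probe Alpha's velocity into rocket B's frame: (0.8991 + 0.7358)/(1 + 0.8991·0.7358) = 1.6349/1.66155778, so the relative speed is 0.98396c.
At |u| = 0.98396c, γ = (1 − 0.968177)^(−1/2) = 5.6057.
Probe Alpha's interval is proper; time dilation gives Δt_B = γΔτ = 5.6057 × 99.9 years = 560 years.

560 years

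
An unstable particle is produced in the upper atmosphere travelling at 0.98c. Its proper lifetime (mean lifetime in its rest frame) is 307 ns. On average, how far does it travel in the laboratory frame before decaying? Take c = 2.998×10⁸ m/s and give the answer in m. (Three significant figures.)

γ = 1/√(1 − β²) = 1/√(1 − 0.9604) = 1/√0.0396 = 1/0.198997 = 5.0252.
Lab-frame lifetime: Δt = γτ = 5.0252 × 307 ns = 1542.7 ns.
Distance: d = vΔt = 0.98 × 2.998×10⁸ m/s × 1.5427×10^-6 s = 453 m.

453 m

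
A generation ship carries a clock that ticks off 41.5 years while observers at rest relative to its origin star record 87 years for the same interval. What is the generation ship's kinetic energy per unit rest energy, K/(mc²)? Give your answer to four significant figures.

γ = Δt/Δτ = 87/41.5 = 2.09639.
K/(mc²) = γ − 1 = 2.09639 − 1 = 1.096.

1.096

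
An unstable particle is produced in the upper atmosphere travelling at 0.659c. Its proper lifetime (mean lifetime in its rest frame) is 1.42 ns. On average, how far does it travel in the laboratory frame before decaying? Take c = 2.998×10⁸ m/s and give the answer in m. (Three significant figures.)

β² = 0.434281, so γ = 1/√0.565719 = 1.3295.
Lab-frame lifetime: Δt = γτ = 1.3295 × 1.42 ns = 1.8879 ns.
Distance: d = vΔt = 0.659 × 2.998×10⁸ m/s × 1.8879×10^-9 s = 0.373 m.

0.373 m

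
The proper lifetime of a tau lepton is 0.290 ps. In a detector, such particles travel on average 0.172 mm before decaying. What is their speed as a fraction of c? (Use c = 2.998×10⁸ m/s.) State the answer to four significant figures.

Lab distance = (lab lifetime)·v = γτ·βc, so βγ = d/(cτ) = 1.720×10^-4/(2.998×10⁸ × 2.900×10^-13) = 1.9783.
With βγ = 1.9783: γ² = 1 + (βγ)² = 4.91367, and β = (βγ)/γ = 1.9783/2.21668 = 0.8925.

0.8925c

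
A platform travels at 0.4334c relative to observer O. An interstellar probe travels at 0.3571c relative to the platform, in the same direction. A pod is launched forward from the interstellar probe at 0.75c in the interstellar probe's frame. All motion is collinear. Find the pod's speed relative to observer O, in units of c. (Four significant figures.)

0.9479c

Compose velocities in two stages. Stage 1 (into S'): u₁ = (0.75+0.3571)/(1+0.75×0.3571) = 0.87323.
Stage 2 (into S): u = (0.87323+0.4334)/(1+0.87323×0.4334) = 0.94789, so the speed is 0.9479c.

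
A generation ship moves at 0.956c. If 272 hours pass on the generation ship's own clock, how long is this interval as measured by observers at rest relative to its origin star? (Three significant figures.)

927 hours

γ = 1/√(1 − β²) = 1/√(1 − 0.913936) = 1/√0.086064 = 1/0.293367 = 3.4087.
Time dilation: Δt = γ·Δτ = 3.4087 × 272 = 927 hours.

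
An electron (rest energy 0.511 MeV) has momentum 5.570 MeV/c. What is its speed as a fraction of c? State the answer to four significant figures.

0.9958c

pc/(mc²) = 5.570/0.511 = 10.9 = βγ = β/√(1−β²).
So β² = x²/(1 + x²) with x = 10.9: x² = 118.81, β² = 118.81/119.81 = 0.991653, β = 0.9958.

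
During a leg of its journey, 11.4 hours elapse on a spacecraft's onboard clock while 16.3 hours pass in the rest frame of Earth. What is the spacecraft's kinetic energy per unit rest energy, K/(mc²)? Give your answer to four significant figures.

0.4298

γ = Δt/Δτ = 16.3/11.4 = 1.42982.
Since K = (γ−1)mc², K/(mc²) = 1.42982 − 1 = 0.4298.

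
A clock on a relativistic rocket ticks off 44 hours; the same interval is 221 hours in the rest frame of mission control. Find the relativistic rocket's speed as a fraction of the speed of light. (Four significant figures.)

γ = Δt/Δτ = 221/44 = 5.0227.
β = √(1 − 1/γ²) = √(1 − 0.0396393) = √0.9603607 = 0.9800.

0.9800c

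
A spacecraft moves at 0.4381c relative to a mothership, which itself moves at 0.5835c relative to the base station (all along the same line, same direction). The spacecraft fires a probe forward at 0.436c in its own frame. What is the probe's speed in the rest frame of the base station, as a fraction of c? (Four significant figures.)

0.9224c

First combine the probe and spacecraft (S''→S'): u₁ = (0.436 + 0.4381)/(1 + 0.436×0.4381) = 0.8741/1.1910116 = 0.73391.
Then combine with the mothership (S'→S): u = (0.73391 + 0.5835)/(1 + 0.73391×0.5835) = 1.31741/1.428236485 = 0.9224.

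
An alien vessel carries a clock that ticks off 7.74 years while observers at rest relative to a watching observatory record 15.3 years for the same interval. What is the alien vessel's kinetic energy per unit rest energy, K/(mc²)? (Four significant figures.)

From Δt = γΔτ: γ = 15.3/7.74 = 1.97674.
K/(mc²) = γ − 1 = 1.97674 − 1 = 0.9767.

0.9767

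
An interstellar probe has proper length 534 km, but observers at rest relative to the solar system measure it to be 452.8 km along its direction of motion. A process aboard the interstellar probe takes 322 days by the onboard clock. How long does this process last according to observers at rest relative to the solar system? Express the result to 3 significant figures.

Length contraction gives γ = L₀/L = 534/452.8 = 1.17933.
Δt = γΔτ = 1.17933 × 322 = 380 days.

380 days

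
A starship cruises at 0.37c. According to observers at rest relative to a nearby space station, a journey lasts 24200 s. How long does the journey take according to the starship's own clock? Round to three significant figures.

22500 s

Lorentz factor: γ = (1 − 0.1369)^(−1/2) = 1.0764.
The moving clock records proper time: Δτ = Δt/γ = 24200/1.0764 = 22500 s.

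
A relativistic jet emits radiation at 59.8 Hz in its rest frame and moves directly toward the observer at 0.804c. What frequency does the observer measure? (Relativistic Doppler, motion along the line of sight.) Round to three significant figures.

Relativistic Doppler (source moving toward): f_obs = f_src · √((1+β)/(1−β)).
With β = 0.804: factor = √(1.804/0.196) = 3.0338.
f_obs = 59.8 × 3.0338 = 181 Hz.

181 Hz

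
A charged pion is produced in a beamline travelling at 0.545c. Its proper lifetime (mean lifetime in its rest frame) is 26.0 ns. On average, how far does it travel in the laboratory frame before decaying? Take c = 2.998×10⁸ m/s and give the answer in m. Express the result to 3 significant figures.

5.07 m

γ = 1/√(1 − β²) = 1/√(1 − 0.297025) = 1/√0.702975 = 1/0.838436 = 1.1927.
Lab-frame lifetime: Δt = γτ = 1.1927 × 26.0 ns = 31.01 ns.
Distance: d = vΔt = 0.545 × 2.998×10⁸ m/s × 3.1010×10^-8 s = 5.07 m.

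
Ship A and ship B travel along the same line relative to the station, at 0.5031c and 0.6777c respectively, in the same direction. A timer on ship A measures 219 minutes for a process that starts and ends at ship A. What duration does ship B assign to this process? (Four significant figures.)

227.1 minutes

Speed of ship A in ship B's frame: u = (v_A − v_B)/(1 − v_A v_B/c²) = (0.5031 − 0.6777)/(1 − 0.5031×0.6777) = −0.1746/0.65904913 = −0.26493; |u| = 0.26493c.
At |u| = 0.26493c, γ = (1 − 0.0701879)^(−1/2) = 1.0371.
Ship A's interval is proper; time dilation gives Δt_B = γΔτ = 1.0371 × 219 minutes = 227.1 minutes.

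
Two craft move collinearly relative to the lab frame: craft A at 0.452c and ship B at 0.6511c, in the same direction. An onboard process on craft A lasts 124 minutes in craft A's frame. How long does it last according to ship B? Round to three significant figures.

The velocity of craft A relative to ship B is (0.452 − 0.6511)c / (1 − 0.452×0.6511) = −0.28213c; relative speed 0.28213c.
At |u| = 0.28213c, γ = (1 − 0.0795973)^(−1/2) = 1.0423.
The clock on craft A records proper time, so ship B measures Δt = γΔτ = 1.0423 × 124 = 129 minutes.

129 minutes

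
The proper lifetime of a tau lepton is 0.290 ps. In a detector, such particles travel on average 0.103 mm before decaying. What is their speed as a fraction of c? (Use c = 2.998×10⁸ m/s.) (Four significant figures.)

0.7642c

Lab distance = (lab lifetime)·v = γτ·βc, so βγ = d/(cτ) = 1.030×10^-4/(2.998×10⁸ × 2.900×10^-13) = 1.1847.
With βγ = 1.1847: γ² = 1 + (βγ)² = 2.40351, and β = (βγ)/γ = 1.1847/1.55033 = 0.7642.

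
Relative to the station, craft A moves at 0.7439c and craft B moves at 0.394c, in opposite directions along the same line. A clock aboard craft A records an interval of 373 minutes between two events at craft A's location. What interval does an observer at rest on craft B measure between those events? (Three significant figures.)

785 minutes

Speed of craft A in craft B's frame: u = (v_A + v_B)/(1 + v_A v_B/c²) = (0.7439 + 0.394)/(1 + 0.7439×0.394) = 1.1379/1.2930966 = 0.87998; |u| = 0.87998c.
γ for this relative speed: γ = 1/√(1 − 0.774365) = 2.1052.
The clock on craft A records proper time, so craft B measures Δt = γΔτ = 2.1052 × 373 = 785 minutes.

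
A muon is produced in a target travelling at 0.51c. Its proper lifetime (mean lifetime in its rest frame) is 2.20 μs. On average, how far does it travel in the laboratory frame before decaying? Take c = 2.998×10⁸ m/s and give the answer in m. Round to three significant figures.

γ = 1/√(1 − β²) = 1/√(1 − 0.2601) = 1/√0.7399 = 1/0.860174 = 1.1626.
Lab-frame lifetime: Δt = γτ = 1.1626 × 2.20 μs = 2.5577 μs.
Distance: d = vΔt = 0.51 × 2.998×10⁸ m/s × 2.5577×10^-6 s = 391 m.

391 m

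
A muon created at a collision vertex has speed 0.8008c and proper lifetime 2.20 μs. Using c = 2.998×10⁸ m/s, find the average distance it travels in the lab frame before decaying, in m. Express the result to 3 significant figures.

882 m

γ = 1/√(1 − β²) = 1/√(1 − 0.64128064) = 1/√0.35871936 = 1/0.598932 = 1.6696.
Lab-frame lifetime: Δt = γτ = 1.6696 × 2.20 μs = 3.6731 μs.
Distance: d = vΔt = 0.8008 × 2.998×10⁸ m/s × 3.6731×10^-6 s = 882 m.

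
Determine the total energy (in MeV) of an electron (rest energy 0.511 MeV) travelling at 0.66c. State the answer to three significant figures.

0.680 MeV

γ = 1/√(1 − β²) = 1/√(1 − 0.4356) = 1/√0.5644 = 1/0.751266 = 1.3311.
Total energy: E = γmc² = 1.3311 × 0.511 MeV = 0.680 MeV.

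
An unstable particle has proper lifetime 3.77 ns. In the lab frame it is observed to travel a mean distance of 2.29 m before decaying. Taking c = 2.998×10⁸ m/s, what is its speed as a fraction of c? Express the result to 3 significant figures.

0.897c

d = βγcτ ⇒ βγ = d/(cτ) = 2.290 m / (1.130246 m) = 2.0261.
β = (βγ)/√(1+(βγ)²) = 2.0261/√5.10508 = 0.897.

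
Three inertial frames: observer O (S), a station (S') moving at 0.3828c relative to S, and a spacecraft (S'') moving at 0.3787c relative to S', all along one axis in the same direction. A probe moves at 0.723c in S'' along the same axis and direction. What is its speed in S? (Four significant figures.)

Apply u = (u'+v)/(1+u'v) twice. Probe in the station frame: (0.723+0.3787)/(1+0.723·0.3787) = 1.1017/1.2738001 = 0.86489c.
That velocity, transformed to the rest frame of observer O: (0.86489+0.3828)/(1+0.86489·0.3828) = 1.24769/1.331079892 = 0.93735c.

0.9374c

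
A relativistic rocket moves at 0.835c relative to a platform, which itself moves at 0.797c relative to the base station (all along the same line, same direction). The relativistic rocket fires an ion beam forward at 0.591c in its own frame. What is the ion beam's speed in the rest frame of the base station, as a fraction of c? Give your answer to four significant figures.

Compose velocities in two stages. Stage 1 (into S'): u₁ = (0.591+0.835)/(1+0.591×0.835) = 0.95481.
Stage 2 (into S): u = (0.95481+0.797)/(1+0.95481×0.797) = 0.99479, so the speed is 0.9948c.

0.9948c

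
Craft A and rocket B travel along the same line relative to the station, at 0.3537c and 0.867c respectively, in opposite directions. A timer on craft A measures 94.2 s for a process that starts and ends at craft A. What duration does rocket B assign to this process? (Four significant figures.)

The velocity of craft A relative to rocket B is (0.3537 + 0.867)c / (1 + 0.3537×0.867) = 0.93422c; relative speed 0.93422c.
At |u| = 0.93422c, γ = (1 − 0.872767)^(−1/2) = 2.8035.
Craft A's interval is proper; time dilation gives Δt_B = γΔτ = 2.8035 × 94.2 s = 264.1 s.

264.1 s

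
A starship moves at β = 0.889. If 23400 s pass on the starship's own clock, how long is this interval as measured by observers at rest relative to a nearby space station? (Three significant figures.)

51100 s

With β = 0.889, γ = 1/√(1 − 0.889²) = 1/√0.209679 = 2.1838.
Time dilation: Δt = γ·Δτ = 2.1838 × 23400 = 51100 s.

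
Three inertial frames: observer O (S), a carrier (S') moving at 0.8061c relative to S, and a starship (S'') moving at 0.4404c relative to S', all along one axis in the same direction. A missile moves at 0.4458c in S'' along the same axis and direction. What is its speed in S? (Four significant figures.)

Apply u = (u'+v)/(1+u'v) twice. Missile in the carrier frame: (0.4458+0.4404)/(1+0.4458·0.4404) = 0.8862/1.19633032 = 0.74077c.
That velocity, transformed to the rest frame of observer O: (0.74077+0.8061)/(1+0.74077·0.8061) = 1.54687/1.597134697 = 0.96853c.

0.9685c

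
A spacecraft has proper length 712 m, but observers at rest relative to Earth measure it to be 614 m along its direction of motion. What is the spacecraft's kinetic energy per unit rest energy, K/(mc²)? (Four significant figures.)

0.1596

From L = L₀/γ: γ = 712/614 = 1.15961.
Since K = (γ−1)mc², K/(mc²) = 1.15961 − 1 = 0.1596.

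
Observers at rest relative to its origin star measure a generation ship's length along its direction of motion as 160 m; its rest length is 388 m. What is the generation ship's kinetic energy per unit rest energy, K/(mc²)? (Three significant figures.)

γ = L₀/L = 388/160 = 2.425.
K/(mc²) = γ − 1 = 2.425 − 1 = 1.42.

1.42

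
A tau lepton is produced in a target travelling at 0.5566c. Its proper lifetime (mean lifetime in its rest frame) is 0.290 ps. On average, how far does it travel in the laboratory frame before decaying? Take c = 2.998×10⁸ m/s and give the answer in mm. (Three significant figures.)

γ = 1/√(1 − β²) = 1/√(1 − 0.30980356) = 1/√0.69019644 = 1/0.830781 = 1.2037.
Lab-frame lifetime: Δt = γτ = 1.2037 × 0.290 ps = 0.34907 ps.
Distance: d = vΔt = 0.5566 × 2.998×10⁸ m/s × 3.4907×10^-13 s = 5.82×10^-5 m = 0.0582 mm.

0.0582 mm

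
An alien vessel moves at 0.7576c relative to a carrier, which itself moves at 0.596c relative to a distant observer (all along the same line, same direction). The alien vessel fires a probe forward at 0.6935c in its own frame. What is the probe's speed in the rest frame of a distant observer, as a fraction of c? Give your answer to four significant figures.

First combine the probe and alien vessel (S''→S'): u₁ = (0.6935 + 0.7576)/(1 + 0.6935×0.7576) = 1.4511/1.5253956 = 0.95129.
Then combine with the carrier (S'→S): u = (0.95129 + 0.596)/(1 + 0.95129×0.596) = 1.54729/1.56696884 = 0.98744.

0.9874c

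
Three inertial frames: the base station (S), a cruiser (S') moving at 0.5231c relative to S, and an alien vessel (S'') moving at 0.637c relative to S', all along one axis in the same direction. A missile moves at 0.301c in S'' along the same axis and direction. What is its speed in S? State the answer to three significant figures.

0.928c

Apply u = (u'+v)/(1+u'v) twice. Missile in the cruiser frame: (0.301+0.637)/(1+0.301·0.637) = 0.938/1.191737 = 0.78709c.
That velocity, transformed to the rest frame of the base station: (0.78709+0.5231)/(1+0.78709·0.5231) = 1.31019/1.411726779 = 0.92808c.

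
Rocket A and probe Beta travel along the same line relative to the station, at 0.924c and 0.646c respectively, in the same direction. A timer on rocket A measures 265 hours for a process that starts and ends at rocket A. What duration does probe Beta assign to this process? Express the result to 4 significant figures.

Transform rocket A's velocity into probe Beta's frame: (0.924 − 0.646)/(1 − 0.924·0.646) = 0.278/0.403096, so the relative speed is 0.68966c.
γ for this relative speed: γ = 1/√(1 − 0.475631) = 1.381.
Rocket A's interval is proper; time dilation gives Δt_B = γΔτ = 1.381 × 265 hours = 366.0 hours.

366.0 hours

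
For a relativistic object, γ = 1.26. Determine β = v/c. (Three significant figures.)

0.608

β = √(1 − 1/γ²) = √(1 − 1/1.5876) = √0.370118 = 0.608.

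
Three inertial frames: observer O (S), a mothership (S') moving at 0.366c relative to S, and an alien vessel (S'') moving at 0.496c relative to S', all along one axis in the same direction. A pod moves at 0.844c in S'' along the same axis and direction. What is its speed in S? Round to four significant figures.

Compose velocities in two stages. Stage 1 (into S'): u₁ = (0.844+0.496)/(1+0.844×0.496) = 0.94458.
Stage 2 (into S): u = (0.94458+0.366)/(1+0.94458×0.366) = 0.97389, so the speed is 0.9739c.

0.9739c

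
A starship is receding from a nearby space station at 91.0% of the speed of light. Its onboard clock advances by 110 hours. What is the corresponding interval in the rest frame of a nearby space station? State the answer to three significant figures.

265 hours

γ = 1/√(1 − β²) = 1/√(1 − 0.8281) = 1/√0.1719 = 1/0.414608 = 2.4119.
Time dilation: Δt = γ·Δτ = 2.4119 × 110 = 265 hours.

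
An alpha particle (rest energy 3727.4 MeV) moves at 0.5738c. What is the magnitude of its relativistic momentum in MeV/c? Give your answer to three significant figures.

Lorentz factor: γ = (1 − 0.32924644)^(−1/2) = 1.221.
Momentum: p = γβ·mc = 1.221 × 0.5738 × 3727.4 MeV/c = 2610 MeV/c.

2610 MeV/c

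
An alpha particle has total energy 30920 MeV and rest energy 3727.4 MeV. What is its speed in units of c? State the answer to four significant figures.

0.9927c

Total energy E = γmc² gives γ = 30920/3727.4 = 8.2953.
Hence β = √(1 − 1/γ²) = √(1 − 0.0145323) = √0.9854677 = 0.9927.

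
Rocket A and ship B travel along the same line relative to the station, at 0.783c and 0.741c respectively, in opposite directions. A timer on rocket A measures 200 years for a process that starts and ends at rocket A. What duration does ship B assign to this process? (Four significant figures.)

756.6 years

The velocity of rocket A relative to ship B is (0.783 + 0.741)c / (1 + 0.783×0.741) = 0.96443c; relative speed 0.96443c.
γ for this relative speed: γ = 1/√(1 − 0.930125) = 3.783.
The clock on rocket A records proper time, so ship B measures Δt = γΔτ = 3.783 × 200 = 756.6 years.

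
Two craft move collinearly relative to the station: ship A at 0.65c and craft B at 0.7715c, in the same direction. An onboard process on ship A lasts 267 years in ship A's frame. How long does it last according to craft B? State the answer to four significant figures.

Transform ship A's velocity into craft B's frame: (0.65 − 0.7715)/(1 − 0.65·0.7715) = −0.1215/0.498525, so the relative speed is 0.24372c.
γ for this relative speed: γ = 1/√(1 − 0.0593994) = 1.0311.
Ship A's interval is proper; time dilation gives Δt_B = γΔτ = 1.0311 × 267 years = 275.3 years.

275.3 years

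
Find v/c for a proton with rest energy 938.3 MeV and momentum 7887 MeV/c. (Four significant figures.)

pc/(mc²) = 7887/938.3 = 8.4056 = βγ = β/√(1−β²).
So β² = x²/(1 + x²) with x = 8.4056: x² = 70.6541, β² = 70.6541/71.6541 = 0.986044, β = 0.9930.

0.9930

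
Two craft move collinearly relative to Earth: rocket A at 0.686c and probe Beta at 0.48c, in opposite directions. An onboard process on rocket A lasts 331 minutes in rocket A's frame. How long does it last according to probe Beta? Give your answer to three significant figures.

The velocity of rocket A relative to probe Beta is (0.686 + 0.48)c / (1 + 0.686×0.48) = 0.87717c; relative speed 0.87717c.
At |u| = 0.87717c, γ = (1 − 0.769427)^(−1/2) = 2.0826.
Rocket A's interval is proper; time dilation gives Δt_B = γΔτ = 2.0826 × 331 minutes = 689 minutes.

689 minutes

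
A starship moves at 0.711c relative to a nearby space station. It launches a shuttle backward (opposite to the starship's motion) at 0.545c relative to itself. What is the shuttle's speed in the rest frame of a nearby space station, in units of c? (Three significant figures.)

Relativistic velocity addition: u = (u' + v)/(1 + u'v/c²), with u' = −0.545c and v = 0.711c.
Numerator: −0.545 + 0.711 = 0.166. Denominator: 1 + (−0.545)(0.711) = 0.612505.
u = 0.166/0.612505 = 0.27102, so the speed is 0.271c.

0.271c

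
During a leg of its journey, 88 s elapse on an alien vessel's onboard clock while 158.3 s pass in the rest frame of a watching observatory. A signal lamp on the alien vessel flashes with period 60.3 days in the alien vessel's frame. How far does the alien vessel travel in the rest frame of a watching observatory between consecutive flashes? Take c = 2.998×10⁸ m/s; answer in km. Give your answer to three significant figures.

From Δt = γΔτ: γ = 158.3/88 = 1.79886.
β = √(1 − 1/γ²) = 0.83124. Lab-frame period = γτ = 1.79886×60.3 days = 108.47 days. Distance = βc × γτ = 0.83124 × 2.998×10⁸ m/s × 9371808 s = 2.3355×10^15 m = 2.34×10^12 km.

2.34×10^12 km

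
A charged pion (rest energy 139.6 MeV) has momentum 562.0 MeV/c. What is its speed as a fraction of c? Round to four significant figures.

βγ = pc/(mc²) = 562.0/139.6 = 4.0258.
Since γ² = 1 + (βγ)² = 17.2071, γ = √17.2071 = 4.14814, and β = (βγ)/γ = 4.0258/4.14814 = 0.9705.

0.9705c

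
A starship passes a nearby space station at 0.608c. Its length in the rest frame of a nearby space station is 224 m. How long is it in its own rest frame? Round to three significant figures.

γ = 1/√(1 − β²) = 1/√(1 − 0.369664) = 1/√0.630336 = 1/0.793937 = 1.2595.
Proper length: L₀ = γ·L = 1.2595 × 224 = 282 m.

282 m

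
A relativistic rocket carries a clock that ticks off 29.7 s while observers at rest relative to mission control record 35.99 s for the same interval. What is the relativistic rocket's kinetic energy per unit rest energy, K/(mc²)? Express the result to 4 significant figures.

0.2118

The time-dilation ratio gives γ = 35.99/29.7 = 1.21178.
K/(mc²) = γ − 1 = 1.21178 − 1 = 0.2118.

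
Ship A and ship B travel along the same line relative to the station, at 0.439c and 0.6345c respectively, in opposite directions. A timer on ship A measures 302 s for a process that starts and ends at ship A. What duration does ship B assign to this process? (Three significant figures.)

Transform ship A's velocity into ship B's frame: (0.439 + 0.6345)/(1 + 0.439·0.6345) = 1.0735/1.2785455, so the relative speed is 0.83963c.
At |u| = 0.83963c, γ = (1 − 0.704979)^(−1/2) = 1.8411.
Ship A's interval is proper; time dilation gives Δt_B = γΔτ = 1.8411 × 302 s = 556 s.

556 s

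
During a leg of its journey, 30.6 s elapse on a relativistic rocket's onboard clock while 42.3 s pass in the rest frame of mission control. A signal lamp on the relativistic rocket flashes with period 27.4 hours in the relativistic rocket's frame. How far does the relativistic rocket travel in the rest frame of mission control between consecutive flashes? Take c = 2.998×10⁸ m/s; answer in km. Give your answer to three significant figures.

γ = Δt/Δτ = 42.3/30.6 = 1.38235.
β = √(1 − 1/γ²) = 0.69042. Lab-frame period = γτ = 1.38235×27.4 hours = 37.876 hours. Distance = βc × γτ = 0.69042 × 2.998×10⁸ m/s × 136353.6 s = 2.8224×10^13 m = 2.82×10^10 km.

2.82×10^10 km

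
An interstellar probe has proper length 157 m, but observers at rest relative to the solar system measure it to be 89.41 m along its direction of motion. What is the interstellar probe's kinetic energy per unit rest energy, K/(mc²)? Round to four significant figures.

0.7560

From L = L₀/γ: γ = 157/89.41 = 1.75596.
K/(mc²) = γ − 1 = 1.75596 − 1 = 0.7560.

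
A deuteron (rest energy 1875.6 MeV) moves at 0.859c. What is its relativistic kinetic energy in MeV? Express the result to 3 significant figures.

β² = 0.737881, so γ = 1/√0.262119 = 1.95322.
Kinetic energy: K = (γ − 1)mc² = (1.95322 − 1) × 1875.6 MeV = 0.95322 × 1875.6 = 1790 MeV.

1790 MeV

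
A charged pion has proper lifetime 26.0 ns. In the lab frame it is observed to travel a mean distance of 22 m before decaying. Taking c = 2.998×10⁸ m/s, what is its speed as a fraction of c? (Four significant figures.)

d = βγcτ ⇒ βγ = d/(cτ) = 22.00 m / (7.7948 m) = 2.8224.
β = (βγ)/√(1+(βγ)²) = 2.8224/√8.96594 = 0.9426.

0.9426c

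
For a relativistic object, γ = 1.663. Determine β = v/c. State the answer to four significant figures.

0.7990

β = √(1 − 1/γ²) = √(1 − 1/2.765569) = √0.638411 = 0.7990.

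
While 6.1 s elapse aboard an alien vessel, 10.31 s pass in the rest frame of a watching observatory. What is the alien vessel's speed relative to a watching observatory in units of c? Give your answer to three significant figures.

γ = Δt/Δτ = 10.31/6.1 = 1.6902.
β = √(1 − 1/γ²) = √(1 − 0.350045) = √0.649955 = 0.806.

0.806c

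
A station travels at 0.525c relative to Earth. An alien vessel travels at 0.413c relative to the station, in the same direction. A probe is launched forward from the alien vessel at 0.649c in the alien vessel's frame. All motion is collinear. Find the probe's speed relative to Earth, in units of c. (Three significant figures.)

0.946c

First combine the probe and alien vessel (S''→S'): u₁ = (0.649 + 0.413)/(1 + 0.649×0.413) = 1.062/1.268037 = 0.83751.
Then combine with the station (S'→S): u = (0.83751 + 0.525)/(1 + 0.83751×0.525) = 1.36251/1.43969275 = 0.94639.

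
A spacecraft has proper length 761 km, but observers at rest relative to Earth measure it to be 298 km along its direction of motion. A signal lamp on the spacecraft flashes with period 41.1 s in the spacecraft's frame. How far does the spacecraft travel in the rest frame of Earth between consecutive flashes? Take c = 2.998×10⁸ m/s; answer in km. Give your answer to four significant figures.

2.895×10^7 km

γ = L₀/L = 761/298 = 2.55369.
β = √(1 − 1/γ²) = 0.92014. Lab-frame period = γτ = 2.55369×41.1 s = 104.96 s. Distance = βc × γτ = 0.92014 × 2.998×10⁸ m/s × 104.96 s = 2.8954×10^10 m = 2.895×10^7 km.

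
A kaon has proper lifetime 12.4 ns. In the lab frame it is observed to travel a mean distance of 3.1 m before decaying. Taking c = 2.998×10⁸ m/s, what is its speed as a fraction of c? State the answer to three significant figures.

0.640c

Let x = d/(cτ) = 3.100 m / (2.998×10⁸ m/s × 1.240×10^-8 s) = 0.83389. Since d = βγcτ, x = βγ = β/√(1−β²).
Solving: β² = x²/(1+x²) = 0.695373/1.695373 = 0.410159, so β = 0.640.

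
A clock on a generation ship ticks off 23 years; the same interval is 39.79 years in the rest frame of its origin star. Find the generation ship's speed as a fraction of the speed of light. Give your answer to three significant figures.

γ = Δt/Δτ = 39.79/23 = 1.73.
β = √(1 − 1/γ²) = √(1 − 0.334124) = √0.665876 = 0.816.

0.816c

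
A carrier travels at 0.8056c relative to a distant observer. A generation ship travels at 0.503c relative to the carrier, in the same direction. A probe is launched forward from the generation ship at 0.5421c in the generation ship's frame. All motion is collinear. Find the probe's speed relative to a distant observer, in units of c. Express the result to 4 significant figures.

Apply u = (u'+v)/(1+u'v) twice. Probe in the carrier frame: (0.5421+0.503)/(1+0.5421·0.503) = 1.0451/1.2726763 = 0.82118c.
That velocity, transformed to the rest frame of a distant observer: (0.82118+0.8056)/(1+0.82118·0.8056) = 1.62678/1.661542608 = 0.97908c.

0.9791c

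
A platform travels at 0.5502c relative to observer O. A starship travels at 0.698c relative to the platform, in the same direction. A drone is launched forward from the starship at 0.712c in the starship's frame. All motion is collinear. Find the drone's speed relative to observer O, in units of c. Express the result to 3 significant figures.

Compose velocities in two stages. Stage 1 (into S'): u₁ = (0.712+0.698)/(1+0.712×0.698) = 0.9419.
Stage 2 (into S): u = (0.9419+0.5502)/(1+0.9419×0.5502) = 0.98279, so the speed is 0.983c.

0.983c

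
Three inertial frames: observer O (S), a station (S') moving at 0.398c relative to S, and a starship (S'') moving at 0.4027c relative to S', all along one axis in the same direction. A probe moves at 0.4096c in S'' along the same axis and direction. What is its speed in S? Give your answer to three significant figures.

0.857c

Apply u = (u'+v)/(1+u'v) twice. Probe in the station frame: (0.4096+0.4027)/(1+0.4096·0.4027) = 0.8123/1.16494592 = 0.69729c.
That velocity, transformed to the rest frame of observer O: (0.69729+0.398)/(1+0.69729·0.398) = 1.09529/1.27752142 = 0.85736c.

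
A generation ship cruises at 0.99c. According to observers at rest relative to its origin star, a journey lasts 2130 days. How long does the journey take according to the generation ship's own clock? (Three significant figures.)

γ = 1/√(1 − β²) = 1/√(1 − 0.9801) = 1/√0.0199 = 1/0.141067 = 7.0888.
The generation ship's clock runs slow as seen from its origin star, so Δτ = Δt/γ = 2130/7.0888 = 300 days.

300 days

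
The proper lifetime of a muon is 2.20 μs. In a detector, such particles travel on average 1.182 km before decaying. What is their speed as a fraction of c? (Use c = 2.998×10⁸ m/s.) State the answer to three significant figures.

d = βγcτ ⇒ βγ = d/(cτ) = 1182 m / (659.56 m) = 1.7921.
β = (βγ)/√(1+(βγ)²) = 1.7921/√4.21162 = 0.873.

0.873c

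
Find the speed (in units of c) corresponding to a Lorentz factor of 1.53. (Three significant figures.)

0.757c

β = √(1 − 1/γ²) = √(1 − 1/2.3409) = √0.572814 = 0.757.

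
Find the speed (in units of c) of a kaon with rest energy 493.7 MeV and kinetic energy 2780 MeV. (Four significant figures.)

0.9886c

γ = 1 + K/(mc²) = 1 + 2780/493.7 = 6.6309.
β = √(1 − 1/γ²) = √(1 − 0.0227434) = √0.9772566 = 0.9886.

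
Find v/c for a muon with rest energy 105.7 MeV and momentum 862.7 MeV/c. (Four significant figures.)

pc/(mc²) = 862.7/105.7 = 8.1618 = βγ = β/√(1−β²).
So β² = x²/(1 + x²) with x = 8.1618: x² = 66.615, β² = 66.615/67.615 = 0.98521, β = 0.9926.

0.9926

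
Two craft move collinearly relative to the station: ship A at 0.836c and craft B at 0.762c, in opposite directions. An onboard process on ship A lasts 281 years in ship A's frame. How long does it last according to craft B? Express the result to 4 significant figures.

1295 years

Speed of ship A in craft B's frame: u = (v_A + v_B)/(1 + v_A v_B/c²) = (0.836 + 0.762)/(1 + 0.836×0.762) = 1.598/1.637032 = 0.97616; |u| = 0.97616c.
At |u| = 0.97616c, γ = (1 − 0.952888)^(−1/2) = 4.6072.
The clock on ship A records proper time, so craft B measures Δt = γΔτ = 4.6072 × 281 = 1295 years.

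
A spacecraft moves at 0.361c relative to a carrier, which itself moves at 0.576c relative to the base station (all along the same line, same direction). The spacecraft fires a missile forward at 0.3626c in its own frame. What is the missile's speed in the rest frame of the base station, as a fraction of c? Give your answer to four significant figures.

Apply u = (u'+v)/(1+u'v) twice. Missile in the carrier frame: (0.3626+0.361)/(1+0.3626·0.361) = 0.7236/1.1308986 = 0.63985c.
That velocity, transformed to the rest frame of the base station: (0.63985+0.576)/(1+0.63985·0.576) = 1.21585/1.3685536 = 0.88842c.

0.8884c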